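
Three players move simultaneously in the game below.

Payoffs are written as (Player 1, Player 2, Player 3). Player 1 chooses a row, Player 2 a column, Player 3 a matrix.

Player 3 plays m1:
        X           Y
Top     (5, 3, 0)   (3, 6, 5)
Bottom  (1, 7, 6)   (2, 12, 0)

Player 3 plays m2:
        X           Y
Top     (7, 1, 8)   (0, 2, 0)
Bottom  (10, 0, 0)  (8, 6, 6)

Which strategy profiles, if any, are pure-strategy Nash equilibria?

(Top, Y, m1); (Bottom, Y, m2)

(Top, X, m1): Player 2 can switch to Y (3 → 6). Not NE.
(Top, X, m2): Player 1 can switch to Bottom (7 → 10). Not NE.
(Top, Y, m1): Player 1 gets 3, best alternative 2; Player 2 gets 6, best alternative 3; Player 3 gets 5, best alternative 0. No profitable deviation — NE.
(Top, Y, m2): Player 1 can switch to Bottom (0 → 8). Not NE.
(Bottom, X, m1): Player 1 can switch to Top (1 → 5). Not NE.
(Bottom, X, m2): Player 2 can switch to Y (0 → 6). Not NE.
(Bottom, Y, m1): Player 1 can switch to Top (2 → 3). Not NE.
(Bottom, Y, m2): Player 1 gets 8, best alternative 0; Player 2 gets 6, best alternative 0; Player 3 gets 6, best alternative 0. No profitable deviation — NE.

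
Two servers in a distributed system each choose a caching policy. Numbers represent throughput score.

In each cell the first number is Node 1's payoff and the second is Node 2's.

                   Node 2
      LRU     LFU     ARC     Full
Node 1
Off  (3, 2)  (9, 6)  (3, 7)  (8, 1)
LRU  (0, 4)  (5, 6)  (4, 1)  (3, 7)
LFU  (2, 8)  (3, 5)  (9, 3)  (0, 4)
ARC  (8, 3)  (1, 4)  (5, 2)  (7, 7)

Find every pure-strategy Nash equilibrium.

For each player, find the best response to each opponent profile; mutual best responses are the pure NE.
Node 1 against LRU: payoffs 3, 0, 2, 8 → best response ARC.
Node 1 against LFU: payoffs 9, 5, 3, 1 → best response Off.
Node 1 against ARC: payoffs 3, 4, 9, 5 → best response LFU.
Node 1 against Full: payoffs 8, 3, 0, 7 → best response Off.
Node 2 against Off: payoffs 2, 6, 7, 1 → best response ARC.
Node 2 against LRU: payoffs 4, 6, 1, 7 → best response Full.
Node 2 against LFU: payoffs 8, 5, 3, 4 → best response LRU.
Node 2 against ARC: payoffs 3, 4, 2, 7 → best response Full.
No profile is a mutual best response for all players.

No pure-strategy Nash equilibrium.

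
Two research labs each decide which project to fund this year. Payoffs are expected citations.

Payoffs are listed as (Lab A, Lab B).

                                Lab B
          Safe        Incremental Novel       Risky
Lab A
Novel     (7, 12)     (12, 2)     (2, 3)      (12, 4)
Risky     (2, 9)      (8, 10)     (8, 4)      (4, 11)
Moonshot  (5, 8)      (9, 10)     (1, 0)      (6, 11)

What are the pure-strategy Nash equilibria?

The unique pure-strategy Nash equilibrium is (Novel, Safe).

Lab A against Safe: payoffs 7, 2, 5 → best response Novel.
Lab A against Incremental: payoffs 12, 8, 9 → best response Novel.
Lab A against Novel: payoffs 2, 8, 1 → best response Risky.
Lab A against Risky: payoffs 12, 4, 6 → best response Novel.
Lab B against Novel: payoffs 12, 2, 3, 4 → best response Safe.
Lab B against Risky: payoffs 9, 10, 4, 11 → best response Risky.
Lab B against Moonshot: payoffs 8, 10, 0, 11 → best response Risky.
Mutual best responses: (Novel, Safe).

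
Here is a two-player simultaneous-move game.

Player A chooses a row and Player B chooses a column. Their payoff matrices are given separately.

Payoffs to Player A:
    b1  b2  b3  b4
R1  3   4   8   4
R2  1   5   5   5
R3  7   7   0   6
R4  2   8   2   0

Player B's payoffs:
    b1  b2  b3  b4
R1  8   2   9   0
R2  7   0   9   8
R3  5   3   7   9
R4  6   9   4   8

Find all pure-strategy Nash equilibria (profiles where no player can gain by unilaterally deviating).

(R1, b1): Player A can switch to R3 (3 → 7). Not NE.
(R1, b2): Player A can switch to R2 (4 → 5). Not NE.
(R1, b3): Player A gets 8, best alternative 5; Player B gets 9, best alternative 8. No profitable deviation — NE.
(R1, b4): Player A can switch to R2 (4 → 5). Not NE.
(R2, b1): Player A can switch to R1 (1 → 3). Not NE.
(R2, b2): Player A can switch to R3 (5 → 7). Not NE.
(R2, b3): Player A can switch to R1 (5 → 8). Not NE.
(R2, b4): Player A can switch to R3 (5 → 6). Not NE.
(R3, b1): Player B can switch to b3 (5 → 7). Not NE.
(R3, b2): Player A can switch to R4 (7 → 8). Not NE.
(R3, b3): Player A can switch to R1 (0 → 8). Not NE.
(R3, b4): Player A gets 6, best alternative 5; Player B gets 9, best alternative 7. No profitable deviation — NE.
(R4, b1): Player A can switch to R1 (2 → 3). Not NE.
(R4, b2): Player A gets 8, best alternative 7; Player B gets 9, best alternative 8. No profitable deviation — NE.
(R4, b3): Player A can switch to R1 (2 → 8). Not NE.
(The remaining 1 profile has a profitable deviation by the same check.)

The pure Nash equilibria are (R1, b3) and (R3, b4) and (R4, b2).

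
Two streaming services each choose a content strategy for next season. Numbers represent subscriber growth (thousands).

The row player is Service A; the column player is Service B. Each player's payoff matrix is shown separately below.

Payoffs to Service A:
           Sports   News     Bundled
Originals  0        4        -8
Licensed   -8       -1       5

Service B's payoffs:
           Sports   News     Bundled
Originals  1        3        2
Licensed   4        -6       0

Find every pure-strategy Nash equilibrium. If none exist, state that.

(Originals, Sports): Service B can switch to News (1 → 3). Not NE.
(Originals, News): Service A gets 4, best alternative -1; Service B gets 3, best alternative 2. No profitable deviation — NE.
(Originals, Bundled): Service A can switch to Licensed (-8 → 5). Not NE.
(Licensed, Sports): Service A can switch to Originals (-8 → 0). Not NE.
(Licensed, News): Service A can switch to Originals (-1 → 4). Not NE.
(Licensed, Bundled): Service B can switch to Sports (0 → 4). Not NE.

The unique pure-strategy Nash equilibrium is (Originals, News).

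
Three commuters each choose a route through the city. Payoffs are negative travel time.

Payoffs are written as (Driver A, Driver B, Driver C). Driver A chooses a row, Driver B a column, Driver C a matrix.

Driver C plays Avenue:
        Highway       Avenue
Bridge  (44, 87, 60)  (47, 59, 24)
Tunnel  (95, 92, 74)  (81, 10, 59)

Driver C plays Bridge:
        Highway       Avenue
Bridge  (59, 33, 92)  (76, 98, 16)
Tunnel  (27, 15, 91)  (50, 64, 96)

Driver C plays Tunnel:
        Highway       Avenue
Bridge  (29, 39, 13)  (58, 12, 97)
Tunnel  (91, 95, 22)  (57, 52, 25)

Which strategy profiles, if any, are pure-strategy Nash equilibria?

Driver A against (Highway, Avenue): payoffs 44, 95 → best response Tunnel.
Driver A against (Highway, Bridge): payoffs 59, 27 → best response Bridge.
Driver A against (Highway, Tunnel): payoffs 29, 91 → best response Tunnel.
Driver A against (Avenue, Avenue): payoffs 47, 81 → best response Tunnel.
Driver A against (Avenue, Bridge): payoffs 76, 50 → best response Bridge.
Driver A against (Avenue, Tunnel): payoffs 58, 57 → best response Bridge.
Driver B against (Bridge, Avenue): payoffs 87, 59 → best response Highway.
Driver B against (Bridge, Bridge): payoffs 33, 98 → best response Avenue.
Driver B against (Bridge, Tunnel): payoffs 39, 12 → best response Highway.
Driver B against (Tunnel, Avenue): payoffs 92, 10 → best response Highway.
Driver B against (Tunnel, Bridge): payoffs 15, 64 → best response Avenue.
Driver B against (Tunnel, Tunnel): payoffs 95, 52 → best response Highway.
Driver C against (Bridge, Highway): payoffs 60, 92, 13 → best response Bridge.
Driver C against (Bridge, Avenue): payoffs 24, 16, 97 → best response Tunnel.
Driver C against (Tunnel, Highway): payoffs 74, 91, 22 → best response Bridge.
Driver C against (Tunnel, Avenue): payoffs 59, 96, 25 → best response Bridge.
No profile is a mutual best response for all players.

No pure-strategy Nash equilibrium.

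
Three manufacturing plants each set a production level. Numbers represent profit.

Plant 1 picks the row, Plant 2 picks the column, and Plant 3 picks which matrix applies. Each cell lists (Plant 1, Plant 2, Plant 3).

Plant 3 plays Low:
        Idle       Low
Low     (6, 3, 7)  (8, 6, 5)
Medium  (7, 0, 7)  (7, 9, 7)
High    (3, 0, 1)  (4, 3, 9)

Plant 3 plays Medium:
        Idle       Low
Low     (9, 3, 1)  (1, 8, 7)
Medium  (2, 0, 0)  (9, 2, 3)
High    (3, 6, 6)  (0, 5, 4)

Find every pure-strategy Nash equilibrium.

Plant 1 against (Idle, Low): payoffs 6, 7, 3 → best response Medium.
Plant 1 against (Idle, Medium): payoffs 9, 2, 3 → best response Low.
Plant 1 against (Low, Low): payoffs 8, 7, 4 → best response Low.
Plant 1 against (Low, Medium): payoffs 1, 9, 0 → best response Medium.
Plant 2 against (Low, Low): payoffs 3, 6 → best response Low.
Plant 2 against (Low, Medium): payoffs 3, 8 → best response Low.
Plant 2 against (Medium, Low): payoffs 0, 9 → best response Low.
Plant 2 against (Medium, Medium): payoffs 0, 2 → best response Low.
Plant 2 against (High, Low): payoffs 0, 3 → best response Low.
Plant 2 against (High, Medium): payoffs 6, 5 → best response Idle.
Plant 3 against (Low, Idle): payoffs 7, 1 → best response Low.
Plant 3 against (Low, Low): payoffs 5, 7 → best response Medium.
Plant 3 against (Medium, Idle): payoffs 7, 0 → best response Low.
Plant 3 against (Medium, Low): payoffs 7, 3 → best response Low.
Plant 3 against (High, Idle): payoffs 1, 6 → best response Medium.
Plant 3 against (High, Low): payoffs 9, 4 → best response Low.
No profile is a mutual best response for all players.

none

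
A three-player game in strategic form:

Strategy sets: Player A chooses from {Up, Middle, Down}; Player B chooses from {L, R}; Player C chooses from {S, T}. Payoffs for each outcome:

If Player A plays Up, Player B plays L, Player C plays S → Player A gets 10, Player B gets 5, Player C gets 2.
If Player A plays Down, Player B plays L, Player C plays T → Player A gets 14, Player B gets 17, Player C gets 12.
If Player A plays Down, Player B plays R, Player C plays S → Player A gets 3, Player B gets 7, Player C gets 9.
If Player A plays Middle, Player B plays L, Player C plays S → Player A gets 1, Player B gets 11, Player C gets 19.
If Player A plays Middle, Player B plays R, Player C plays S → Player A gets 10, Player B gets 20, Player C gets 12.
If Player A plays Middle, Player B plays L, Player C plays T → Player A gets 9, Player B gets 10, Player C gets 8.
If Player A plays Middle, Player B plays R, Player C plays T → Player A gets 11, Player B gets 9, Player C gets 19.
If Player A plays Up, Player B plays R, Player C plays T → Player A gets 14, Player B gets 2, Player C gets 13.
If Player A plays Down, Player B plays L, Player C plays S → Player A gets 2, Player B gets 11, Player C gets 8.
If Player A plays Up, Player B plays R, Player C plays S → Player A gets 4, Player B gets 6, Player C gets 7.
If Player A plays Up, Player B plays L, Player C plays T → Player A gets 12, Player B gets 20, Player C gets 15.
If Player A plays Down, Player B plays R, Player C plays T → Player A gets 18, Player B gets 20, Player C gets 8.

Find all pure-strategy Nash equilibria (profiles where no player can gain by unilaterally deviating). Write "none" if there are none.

none

(Up, L, S): Player B can switch to R (5 → 6). Not NE.
(Up, L, T): Player A can switch to Down (12 → 14). Not NE.
(Up, R, S): Player A can switch to Middle (4 → 10). Not NE.
(Up, R, T): Player A can switch to Down (14 → 18). Not NE.
(Middle, L, S): Player A can switch to Up (1 → 10). Not NE.
(Middle, L, T): Player A can switch to Up (9 → 12). Not NE.
(The remaining 6 profiles each have a profitable deviation by the same check.)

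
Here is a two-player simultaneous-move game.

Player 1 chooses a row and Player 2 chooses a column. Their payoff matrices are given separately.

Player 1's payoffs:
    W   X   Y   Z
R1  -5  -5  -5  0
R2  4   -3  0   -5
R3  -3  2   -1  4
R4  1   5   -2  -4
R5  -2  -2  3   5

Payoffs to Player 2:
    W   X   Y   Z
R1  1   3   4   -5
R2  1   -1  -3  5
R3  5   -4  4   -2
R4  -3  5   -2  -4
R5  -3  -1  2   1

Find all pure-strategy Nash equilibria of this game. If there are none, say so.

Mark each player's best response to every combination of opponents' strategies; a profile where every player is best-responding is a pure Nash equilibrium.
Player 1 against W: payoffs -5, 4, -3, 1, -2 → best response R2.
Player 1 against X: payoffs -5, -3, 2, 5, -2 → best response R4.
Player 1 against Y: payoffs -5, 0, -1, -2, 3 → best response R5.
Player 1 against Z: payoffs 0, -5, 4, -4, 5 → best response R5.
Player 2 against R1: payoffs 1, 3, 4, -5 → best response Y.
Player 2 against R2: payoffs 1, -1, -3, 5 → best response Z.
Player 2 against R3: payoffs 5, -4, 4, -2 → best response W.
Player 2 against R4: payoffs -3, 5, -2, -4 → best response X.
Player 2 against R5: payoffs -3, -1, 2, 1 → best response Y.
Mutual best responses: (R4, X); (R5, Y).

Pure-strategy Nash equilibria: (R4, X), (R5, Y)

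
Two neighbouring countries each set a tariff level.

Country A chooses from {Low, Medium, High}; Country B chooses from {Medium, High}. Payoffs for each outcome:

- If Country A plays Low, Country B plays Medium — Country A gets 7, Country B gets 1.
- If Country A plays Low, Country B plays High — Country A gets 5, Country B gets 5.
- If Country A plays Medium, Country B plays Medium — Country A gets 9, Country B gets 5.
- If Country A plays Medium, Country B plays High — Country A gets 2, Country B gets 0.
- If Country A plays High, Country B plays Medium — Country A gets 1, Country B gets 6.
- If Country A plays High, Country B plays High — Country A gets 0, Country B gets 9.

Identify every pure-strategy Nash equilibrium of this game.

The pure Nash equilibria are (Low, High); (Medium, Medium).

(Low, Medium): Country A can switch to Medium (7 → 9). Not NE.
(Low, High): Country A gets 5, best alternative 2; Country B gets 5, best alternative 1. No profitable deviation — NE.
(Medium, Medium): Country A gets 9, best alternative 7; Country B gets 5, best alternative 0. No profitable deviation — NE.
(Medium, High): Country A can switch to Low (2 → 5). Not NE.
(High, Medium): Country A can switch to Low (1 → 7). Not NE.
(High, High): Country A can switch to Low (0 → 5). Not NE.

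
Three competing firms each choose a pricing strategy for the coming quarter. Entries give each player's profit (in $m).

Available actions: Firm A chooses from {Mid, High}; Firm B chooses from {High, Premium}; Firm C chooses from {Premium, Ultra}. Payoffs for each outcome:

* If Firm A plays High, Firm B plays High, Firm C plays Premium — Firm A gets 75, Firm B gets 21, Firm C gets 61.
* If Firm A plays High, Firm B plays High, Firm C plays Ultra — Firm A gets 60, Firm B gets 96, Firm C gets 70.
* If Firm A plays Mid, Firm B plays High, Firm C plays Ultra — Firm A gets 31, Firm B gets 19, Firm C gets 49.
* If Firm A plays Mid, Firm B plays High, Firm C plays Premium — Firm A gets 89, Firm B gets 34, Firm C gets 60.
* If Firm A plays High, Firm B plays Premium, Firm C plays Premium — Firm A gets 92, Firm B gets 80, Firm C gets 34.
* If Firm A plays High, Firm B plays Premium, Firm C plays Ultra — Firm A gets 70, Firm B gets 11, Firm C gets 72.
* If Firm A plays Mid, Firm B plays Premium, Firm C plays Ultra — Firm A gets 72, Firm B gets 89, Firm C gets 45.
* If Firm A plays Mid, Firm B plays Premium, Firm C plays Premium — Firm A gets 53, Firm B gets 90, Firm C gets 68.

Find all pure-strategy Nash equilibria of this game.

Firm A against (High, Premium): payoffs 89, 75 → best response Mid.
Firm A against (High, Ultra): payoffs 31, 60 → best response High.
Firm A against (Premium, Premium): payoffs 53, 92 → best response High.
Firm A against (Premium, Ultra): payoffs 72, 70 → best response Mid.
Firm B against (Mid, Premium): payoffs 34, 90 → best response Premium.
Firm B against (Mid, Ultra): payoffs 19, 89 → best response Premium.
Firm B against (High, Premium): payoffs 21, 80 → best response Premium.
Firm B against (High, Ultra): payoffs 96, 11 → best response High.
Firm C against (Mid, High): payoffs 60, 49 → best response Premium.
Firm C against (Mid, Premium): payoffs 68, 45 → best response Premium.
Firm C against (High, High): payoffs 61, 70 → best response Ultra.
Firm C against (High, Premium): payoffs 34, 72 → best response Ultra.
Mutual best responses: (High, High, Ultra).

(High, High, Ultra)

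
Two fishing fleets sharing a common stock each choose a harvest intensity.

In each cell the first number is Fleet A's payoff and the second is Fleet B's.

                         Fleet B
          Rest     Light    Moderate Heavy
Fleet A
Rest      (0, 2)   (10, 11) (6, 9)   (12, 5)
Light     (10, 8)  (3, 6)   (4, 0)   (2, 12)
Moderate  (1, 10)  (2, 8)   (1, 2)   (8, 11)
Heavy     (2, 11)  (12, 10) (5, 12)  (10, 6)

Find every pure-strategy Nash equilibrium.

Check each profile: it is a Nash equilibrium iff no player can strictly gain by switching unilaterally.
(Rest, Rest): Fleet A can switch to Light (0 → 10). Not NE.
(Rest, Light): Fleet A can switch to Heavy (10 → 12). Not NE.
(Rest, Moderate): Fleet B can switch to Light (9 → 11). Not NE.
(Rest, Heavy): Fleet B can switch to Light (5 → 11). Not NE.
(Light, Rest): Fleet B can switch to Heavy (8 → 12). Not NE.
(Light, Light): Fleet A can switch to Rest (3 → 10). Not NE.
(Light, Moderate): Fleet A can switch to Rest (4 → 6). Not NE.
(Light, Heavy): Fleet A can switch to Rest (2 → 12). Not NE.
(The remaining 8 profiles each have a profitable deviation by the same check.)

This game has no pure Nash equilibrium.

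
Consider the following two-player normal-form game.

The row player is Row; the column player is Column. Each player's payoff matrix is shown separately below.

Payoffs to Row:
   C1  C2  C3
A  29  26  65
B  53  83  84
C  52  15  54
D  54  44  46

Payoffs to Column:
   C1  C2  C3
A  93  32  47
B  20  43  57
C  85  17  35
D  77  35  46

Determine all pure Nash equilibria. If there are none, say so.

Pure-strategy Nash equilibria: (B, C3), (D, C1)

Check each profile: it is a Nash equilibrium iff no player can strictly gain by switching unilaterally.
(A, C1): Row can switch to B (29 → 53). Not NE.
(A, C2): Row can switch to B (26 → 83). Not NE.
(A, C3): Row can switch to B (65 → 84). Not NE.
(B, C1): Row can switch to D (53 → 54). Not NE.
(B, C2): Column can switch to C3 (43 → 57). Not NE.
(B, C3): Row gets 84, best alternative 65; Column gets 57, best alternative 43. No profitable deviation — NE.
(C, C1): Row can switch to B (52 → 53). Not NE.
(C, C2): Row can switch to A (15 → 26). Not NE.
(C, C3): Row can switch to A (54 → 65). Not NE.
(D, C1): Row gets 54, best alternative 53; Column gets 77, best alternative 46. No profitable deviation — NE.
(The remaining 2 profiles each have a profitable deviation by the same check.)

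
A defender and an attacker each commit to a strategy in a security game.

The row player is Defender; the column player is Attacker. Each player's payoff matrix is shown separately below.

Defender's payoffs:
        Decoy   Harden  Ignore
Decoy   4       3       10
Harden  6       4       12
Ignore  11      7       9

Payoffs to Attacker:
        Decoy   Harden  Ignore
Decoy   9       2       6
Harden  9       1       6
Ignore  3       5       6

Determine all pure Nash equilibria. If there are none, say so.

For each strategy profile, look for a profitable unilateral deviation.
(Decoy, Decoy): Defender can switch to Harden (4 → 6). Not NE.
(Decoy, Harden): Defender can switch to Harden (3 → 4). Not NE.
(Decoy, Ignore): Defender can switch to Harden (10 → 12). Not NE.
(Harden, Decoy): Defender can switch to Ignore (6 → 11). Not NE.
(Harden, Harden): Defender can switch to Ignore (4 → 7). Not NE.
(Harden, Ignore): Attacker can switch to Decoy (6 → 9). Not NE.
(Ignore, Decoy): Attacker can switch to Harden (3 → 5). Not NE.
(Ignore, Harden): Attacker can switch to Ignore (5 → 6). Not NE.
(The remaining 1 profile has a profitable deviation by the same check.)

There is no pure-strategy Nash equilibrium.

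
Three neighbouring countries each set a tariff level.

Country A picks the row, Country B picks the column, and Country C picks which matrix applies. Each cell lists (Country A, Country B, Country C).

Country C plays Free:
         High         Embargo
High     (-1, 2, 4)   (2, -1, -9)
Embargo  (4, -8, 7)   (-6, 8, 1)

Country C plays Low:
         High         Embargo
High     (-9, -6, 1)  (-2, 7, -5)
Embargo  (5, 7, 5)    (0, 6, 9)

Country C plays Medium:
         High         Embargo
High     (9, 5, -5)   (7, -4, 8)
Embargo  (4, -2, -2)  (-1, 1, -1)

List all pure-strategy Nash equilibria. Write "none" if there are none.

This game has no pure Nash equilibrium.

(High, High, Free): Country A can switch to Embargo (-1 → 4). Not NE.
(High, High, Low): Country A can switch to Embargo (-9 → 5). Not NE.
(High, High, Medium): Country C can switch to Free (-5 → 4). Not NE.
(High, Embargo, Free): Country B can switch to High (-1 → 2). Not NE.
(High, Embargo, Low): Country A can switch to Embargo (-2 → 0). Not NE.
(High, Embargo, Medium): Country B can switch to High (-4 → 5). Not NE.
(Embargo, High, Free): Country B can switch to Embargo (-8 → 8). Not NE.
(Embargo, High, Low): Country C can switch to Free (5 → 7). Not NE.
(The remaining 4 profiles each have a profitable deviation by the same check.)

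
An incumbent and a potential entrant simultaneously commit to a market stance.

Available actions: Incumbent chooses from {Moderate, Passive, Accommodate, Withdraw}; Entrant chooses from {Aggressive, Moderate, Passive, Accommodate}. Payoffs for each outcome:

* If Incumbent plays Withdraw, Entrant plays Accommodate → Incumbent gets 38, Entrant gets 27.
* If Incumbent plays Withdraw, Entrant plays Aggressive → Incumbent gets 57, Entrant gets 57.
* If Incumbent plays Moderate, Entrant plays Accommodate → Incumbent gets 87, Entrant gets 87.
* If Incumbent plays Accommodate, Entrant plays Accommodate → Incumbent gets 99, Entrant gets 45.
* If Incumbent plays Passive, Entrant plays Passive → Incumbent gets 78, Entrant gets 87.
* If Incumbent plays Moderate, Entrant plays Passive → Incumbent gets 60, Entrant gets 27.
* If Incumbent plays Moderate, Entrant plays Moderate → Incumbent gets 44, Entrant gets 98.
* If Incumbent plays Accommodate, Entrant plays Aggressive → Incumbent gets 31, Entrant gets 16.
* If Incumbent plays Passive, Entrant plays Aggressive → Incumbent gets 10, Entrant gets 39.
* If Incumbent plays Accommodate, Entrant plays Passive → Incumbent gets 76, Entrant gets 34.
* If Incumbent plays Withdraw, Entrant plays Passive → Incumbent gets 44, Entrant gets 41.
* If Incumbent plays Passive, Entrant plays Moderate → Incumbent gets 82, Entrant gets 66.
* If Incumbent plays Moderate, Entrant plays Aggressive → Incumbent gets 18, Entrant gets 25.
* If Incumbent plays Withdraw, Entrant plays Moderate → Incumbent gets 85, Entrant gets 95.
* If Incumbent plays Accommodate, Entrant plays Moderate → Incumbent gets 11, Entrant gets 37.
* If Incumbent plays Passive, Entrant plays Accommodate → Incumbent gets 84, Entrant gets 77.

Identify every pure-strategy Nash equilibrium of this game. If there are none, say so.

For each strategy profile, look for a profitable unilateral deviation.
(Moderate, Aggressive): Incumbent can switch to Accommodate (18 → 31). Not NE.
(Moderate, Moderate): Incumbent can switch to Passive (44 → 82). Not NE.
(Moderate, Passive): Incumbent can switch to Passive (60 → 78). Not NE.
(Moderate, Accommodate): Incumbent can switch to Accommodate (87 → 99). Not NE.
(Passive, Aggressive): Incumbent can switch to Moderate (10 → 18). Not NE.
(Passive, Moderate): Incumbent can switch to Withdraw (82 → 85). Not NE.
(Passive, Passive): Incumbent gets 78, best alternative 76; Entrant gets 87, best alternative 77. No profitable deviation — NE.
(Passive, Accommodate): Incumbent can switch to Moderate (84 → 87). Not NE.
(Accommodate, Aggressive): Incumbent can switch to Withdraw (31 → 57). Not NE.
(Accommodate, Moderate): Incumbent can switch to Moderate (11 → 44). Not NE.
(Accommodate, Passive): Incumbent can switch to Passive (76 → 78). Not NE.
(Accommodate, Accommodate): Incumbent gets 99, best alternative 87; Entrant gets 45, best alternative 37. No profitable deviation — NE.
(Withdraw, Moderate): Incumbent gets 85, best alternative 82; Entrant gets 95, best alternative 57. No profitable deviation — NE.
(The remaining 3 profiles each have a profitable deviation by the same check.)

The pure Nash equilibria are (Passive, Passive); (Accommodate, Accommodate); (Withdraw, Moderate).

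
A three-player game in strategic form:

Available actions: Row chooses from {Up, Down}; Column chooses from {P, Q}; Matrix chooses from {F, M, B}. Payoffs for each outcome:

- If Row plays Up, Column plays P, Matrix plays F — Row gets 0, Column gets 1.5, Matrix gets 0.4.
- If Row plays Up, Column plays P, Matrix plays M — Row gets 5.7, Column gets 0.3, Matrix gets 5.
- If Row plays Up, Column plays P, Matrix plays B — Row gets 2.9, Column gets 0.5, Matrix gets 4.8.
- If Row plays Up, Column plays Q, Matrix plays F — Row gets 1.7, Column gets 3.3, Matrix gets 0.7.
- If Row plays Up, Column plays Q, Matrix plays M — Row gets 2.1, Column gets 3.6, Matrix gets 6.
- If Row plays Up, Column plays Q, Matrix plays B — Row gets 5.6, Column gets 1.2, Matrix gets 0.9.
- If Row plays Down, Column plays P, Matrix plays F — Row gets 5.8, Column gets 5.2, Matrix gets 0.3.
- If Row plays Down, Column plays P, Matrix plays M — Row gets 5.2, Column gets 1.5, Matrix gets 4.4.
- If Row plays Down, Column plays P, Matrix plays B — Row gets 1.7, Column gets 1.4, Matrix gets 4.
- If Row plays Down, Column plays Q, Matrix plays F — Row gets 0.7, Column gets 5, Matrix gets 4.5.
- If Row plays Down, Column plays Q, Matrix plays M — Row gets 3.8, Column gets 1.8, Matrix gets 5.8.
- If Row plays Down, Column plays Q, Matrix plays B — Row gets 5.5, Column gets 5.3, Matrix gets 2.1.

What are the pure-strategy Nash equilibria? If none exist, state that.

Pure NE: (Down, Q, M)

Row against (P, F): payoffs 0, 5.8 → best response Down.
Row against (P, M): payoffs 5.7, 5.2 → best response Up.
Row against (P, B): payoffs 2.9, 1.7 → best response Up.
Row against (Q, F): payoffs 1.7, 0.7 → best response Up.
Row against (Q, M): payoffs 2.1, 3.8 → best response Down.
Row against (Q, B): payoffs 5.6, 5.5 → best response Up.
Column against (Up, F): payoffs 1.5, 3.3 → best response Q.
Column against (Up, M): payoffs 0.3, 3.6 → best response Q.
Column against (Up, B): payoffs 0.5, 1.2 → best response Q.
Column against (Down, F): payoffs 5.2, 5 → best response P.
Column against (Down, M): payoffs 1.5, 1.8 → best response Q.
Column against (Down, B): payoffs 1.4, 5.3 → best response Q.
Matrix against (Up, P): payoffs 0.4, 5, 4.8 → best response M.
Matrix against (Up, Q): payoffs 0.7, 6, 0.9 → best response M.
Matrix against (Down, P): payoffs 0.3, 4.4, 4 → best response M.
Matrix against (Down, Q): payoffs 4.5, 5.8, 2.1 → best response M.
Mutual best responses: (Down, Q, M).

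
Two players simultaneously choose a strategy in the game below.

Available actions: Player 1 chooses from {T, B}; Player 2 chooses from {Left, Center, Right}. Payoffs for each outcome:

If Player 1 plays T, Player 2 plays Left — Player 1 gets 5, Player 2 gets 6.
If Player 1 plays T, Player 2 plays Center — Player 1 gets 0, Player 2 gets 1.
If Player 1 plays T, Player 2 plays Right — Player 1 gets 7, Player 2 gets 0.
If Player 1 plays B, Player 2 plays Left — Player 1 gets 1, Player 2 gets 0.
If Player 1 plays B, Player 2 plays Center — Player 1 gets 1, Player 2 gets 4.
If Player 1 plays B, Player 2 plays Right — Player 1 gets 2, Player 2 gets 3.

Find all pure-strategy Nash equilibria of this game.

(T, Left) and (B, Center)

(T, Left): Player 1 gets 5, best alternative 1; Player 2 gets 6, best alternative 1. No profitable deviation — NE.
(T, Center): Player 1 can switch to B (0 → 1). Not NE.
(T, Right): Player 2 can switch to Left (0 → 6). Not NE.
(B, Left): Player 1 can switch to T (1 → 5). Not NE.
(B, Center): Player 1 gets 1, best alternative 0; Player 2 gets 4, best alternative 3. No profitable deviation — NE.
(B, Right): Player 1 can switch to T (2 → 7). Not NE.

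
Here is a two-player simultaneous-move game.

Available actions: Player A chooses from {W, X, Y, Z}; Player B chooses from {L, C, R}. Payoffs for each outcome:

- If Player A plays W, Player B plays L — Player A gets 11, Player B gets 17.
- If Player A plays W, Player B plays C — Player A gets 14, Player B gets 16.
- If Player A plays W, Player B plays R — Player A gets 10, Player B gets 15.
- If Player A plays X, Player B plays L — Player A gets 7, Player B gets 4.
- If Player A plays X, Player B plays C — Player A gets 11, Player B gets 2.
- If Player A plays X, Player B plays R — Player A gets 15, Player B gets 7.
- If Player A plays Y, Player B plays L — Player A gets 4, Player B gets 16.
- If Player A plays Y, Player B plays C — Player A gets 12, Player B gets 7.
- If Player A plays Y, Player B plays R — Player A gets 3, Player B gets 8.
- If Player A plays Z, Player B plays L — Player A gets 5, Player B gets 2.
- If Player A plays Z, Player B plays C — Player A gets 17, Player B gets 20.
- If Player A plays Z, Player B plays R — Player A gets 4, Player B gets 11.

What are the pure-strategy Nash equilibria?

(W, L); (X, R); (Z, C)

(W, L): Player A gets 11, best alternative 7; Player B gets 17, best alternative 16. No profitable deviation — NE.
(W, C): Player A can switch to Z (14 → 17). Not NE.
(W, R): Player A can switch to X (10 → 15). Not NE.
(X, L): Player A can switch to W (7 → 11). Not NE.
(X, C): Player A can switch to W (11 → 14). Not NE.
(X, R): Player A gets 15, best alternative 10; Player B gets 7, best alternative 4. No profitable deviation — NE.
(Y, L): Player A can switch to W (4 → 11). Not NE.
(Y, C): Player A can switch to W (12 → 14). Not NE.
(Y, R): Player A can switch to W (3 → 10). Not NE.
(Z, L): Player A can switch to W (5 → 11). Not NE.
(Z, C): Player A gets 17, best alternative 14; Player B gets 20, best alternative 11. No profitable deviation — NE.
(Z, R): Player A can switch to W (4 → 10). Not NE.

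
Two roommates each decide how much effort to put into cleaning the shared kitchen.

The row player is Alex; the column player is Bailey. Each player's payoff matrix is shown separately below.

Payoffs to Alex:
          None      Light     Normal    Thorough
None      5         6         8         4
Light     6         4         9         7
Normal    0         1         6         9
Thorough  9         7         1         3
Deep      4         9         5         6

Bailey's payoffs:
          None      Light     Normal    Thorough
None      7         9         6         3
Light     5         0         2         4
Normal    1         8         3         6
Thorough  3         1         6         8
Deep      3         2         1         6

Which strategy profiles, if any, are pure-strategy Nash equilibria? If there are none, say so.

(None, None): Alex can switch to Light (5 → 6). Not NE.
(None, Light): Alex can switch to Thorough (6 → 7). Not NE.
(None, Normal): Alex can switch to Light (8 → 9). Not NE.
(None, Thorough): Alex can switch to Light (4 → 7). Not NE.
(Light, None): Alex can switch to Thorough (6 → 9). Not NE.
(Light, Light): Alex can switch to None (4 → 6). Not NE.
(Light, Normal): Bailey can switch to None (2 → 5). Not NE.
(Light, Thorough): Alex can switch to Normal (7 → 9). Not NE.
(Normal, None): Alex can switch to None (0 → 5). Not NE.
(Normal, Light): Alex can switch to None (1 → 6). Not NE.
(Normal, Normal): Alex can switch to None (6 → 8). Not NE.
(Normal, Thorough): Bailey can switch to Light (6 → 8). Not NE.
(The remaining 8 profiles each have a profitable deviation by the same check.)

There is no pure-strategy Nash equilibrium.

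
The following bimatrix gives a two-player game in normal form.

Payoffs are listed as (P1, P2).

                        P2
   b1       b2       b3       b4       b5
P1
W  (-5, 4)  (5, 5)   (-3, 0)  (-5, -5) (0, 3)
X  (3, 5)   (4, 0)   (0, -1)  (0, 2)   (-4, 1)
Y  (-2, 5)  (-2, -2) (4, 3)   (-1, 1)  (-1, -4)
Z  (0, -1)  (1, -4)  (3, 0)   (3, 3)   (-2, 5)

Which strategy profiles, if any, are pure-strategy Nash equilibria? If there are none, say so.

P1 against b1: payoffs -5, 3, -2, 0 → best response X.
P1 against b2: payoffs 5, 4, -2, 1 → best response W.
P1 against b3: payoffs -3, 0, 4, 3 → best response Y.
P1 against b4: payoffs -5, 0, -1, 3 → best response Z.
P1 against b5: payoffs 0, -4, -1, -2 → best response W.
P2 against W: payoffs 4, 5, 0, -5, 3 → best response b2.
P2 against X: payoffs 5, 0, -1, 2, 1 → best response b1.
P2 against Y: payoffs 5, -2, 3, 1, -4 → best response b1.
P2 against Z: payoffs -1, -4, 0, 3, 5 → best response b5.
Mutual best responses: (W, b2); (X, b1).

Pure-strategy Nash equilibria: (W, b2), (X, b1)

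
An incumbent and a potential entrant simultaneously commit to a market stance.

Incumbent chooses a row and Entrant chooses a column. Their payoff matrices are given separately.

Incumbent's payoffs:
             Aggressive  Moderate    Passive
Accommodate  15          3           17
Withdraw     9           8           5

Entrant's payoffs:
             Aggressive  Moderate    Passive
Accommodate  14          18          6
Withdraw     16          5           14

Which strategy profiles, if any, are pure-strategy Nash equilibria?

This game has no pure Nash equilibrium.

For each strategy profile, look for a profitable unilateral deviation.
(Accommodate, Aggressive): Entrant can switch to Moderate (14 → 18). Not NE.
(Accommodate, Moderate): Incumbent can switch to Withdraw (3 → 8). Not NE.
(Accommodate, Passive): Entrant can switch to Aggressive (6 → 14). Not NE.
(Withdraw, Aggressive): Incumbent can switch to Accommodate (9 → 15). Not NE.
(Withdraw, Moderate): Entrant can switch to Aggressive (5 → 16). Not NE.
(Withdraw, Passive): Incumbent can switch to Accommodate (5 → 17). Not NE.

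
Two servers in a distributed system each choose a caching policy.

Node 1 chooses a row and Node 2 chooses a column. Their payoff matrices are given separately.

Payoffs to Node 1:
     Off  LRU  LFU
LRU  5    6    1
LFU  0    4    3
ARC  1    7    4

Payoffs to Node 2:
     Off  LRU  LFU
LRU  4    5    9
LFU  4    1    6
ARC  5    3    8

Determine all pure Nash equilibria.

The unique pure-strategy Nash equilibrium is (ARC, LFU).

For each strategy profile, look for a profitable unilateral deviation.
(LRU, Off): Node 2 can switch to LRU (4 → 5). Not NE.
(LRU, LRU): Node 1 can switch to ARC (6 → 7). Not NE.
(LRU, LFU): Node 1 can switch to LFU (1 → 3). Not NE.
(LFU, Off): Node 1 can switch to LRU (0 → 5). Not NE.
(LFU, LRU): Node 1 can switch to LRU (4 → 6). Not NE.
(LFU, LFU): Node 1 can switch to ARC (3 → 4). Not NE.
(ARC, Off): Node 1 can switch to LRU (1 → 5). Not NE.
(ARC, LRU): Node 2 can switch to Off (3 → 5). Not NE.
(ARC, LFU): Node 1 gets 4, best alternative 3; Node 2 gets 8, best alternative 5. No profitable deviation — NE.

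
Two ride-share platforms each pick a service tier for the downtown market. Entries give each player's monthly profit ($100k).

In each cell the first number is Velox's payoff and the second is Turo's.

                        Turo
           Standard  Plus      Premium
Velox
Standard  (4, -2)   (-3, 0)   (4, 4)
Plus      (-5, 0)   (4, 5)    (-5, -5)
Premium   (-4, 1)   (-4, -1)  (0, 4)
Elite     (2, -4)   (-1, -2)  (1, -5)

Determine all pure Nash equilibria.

(Standard, Standard): Turo can switch to Plus (-2 → 0). Not NE.
(Standard, Plus): Velox can switch to Plus (-3 → 4). Not NE.
(Standard, Premium): Velox gets 4, best alternative 1; Turo gets 4, best alternative 0. No profitable deviation — NE.
(Plus, Standard): Velox can switch to Standard (-5 → 4). Not NE.
(Plus, Plus): Velox gets 4, best alternative -1; Turo gets 5, best alternative 0. No profitable deviation — NE.
(Plus, Premium): Velox can switch to Standard (-5 → 4). Not NE.
(Premium, Standard): Velox can switch to Standard (-4 → 4). Not NE.
(Premium, Plus): Velox can switch to Standard (-4 → -3). Not NE.
(Premium, Premium): Velox can switch to Standard (0 → 4). Not NE.
(Elite, Standard): Velox can switch to Standard (2 → 4). Not NE.
(Elite, Plus): Velox can switch to Plus (-1 → 4). Not NE.
(Elite, Premium): Velox can switch to Standard (1 → 4). Not NE.

The pure Nash equilibria are (Standard, Premium) and (Plus, Plus).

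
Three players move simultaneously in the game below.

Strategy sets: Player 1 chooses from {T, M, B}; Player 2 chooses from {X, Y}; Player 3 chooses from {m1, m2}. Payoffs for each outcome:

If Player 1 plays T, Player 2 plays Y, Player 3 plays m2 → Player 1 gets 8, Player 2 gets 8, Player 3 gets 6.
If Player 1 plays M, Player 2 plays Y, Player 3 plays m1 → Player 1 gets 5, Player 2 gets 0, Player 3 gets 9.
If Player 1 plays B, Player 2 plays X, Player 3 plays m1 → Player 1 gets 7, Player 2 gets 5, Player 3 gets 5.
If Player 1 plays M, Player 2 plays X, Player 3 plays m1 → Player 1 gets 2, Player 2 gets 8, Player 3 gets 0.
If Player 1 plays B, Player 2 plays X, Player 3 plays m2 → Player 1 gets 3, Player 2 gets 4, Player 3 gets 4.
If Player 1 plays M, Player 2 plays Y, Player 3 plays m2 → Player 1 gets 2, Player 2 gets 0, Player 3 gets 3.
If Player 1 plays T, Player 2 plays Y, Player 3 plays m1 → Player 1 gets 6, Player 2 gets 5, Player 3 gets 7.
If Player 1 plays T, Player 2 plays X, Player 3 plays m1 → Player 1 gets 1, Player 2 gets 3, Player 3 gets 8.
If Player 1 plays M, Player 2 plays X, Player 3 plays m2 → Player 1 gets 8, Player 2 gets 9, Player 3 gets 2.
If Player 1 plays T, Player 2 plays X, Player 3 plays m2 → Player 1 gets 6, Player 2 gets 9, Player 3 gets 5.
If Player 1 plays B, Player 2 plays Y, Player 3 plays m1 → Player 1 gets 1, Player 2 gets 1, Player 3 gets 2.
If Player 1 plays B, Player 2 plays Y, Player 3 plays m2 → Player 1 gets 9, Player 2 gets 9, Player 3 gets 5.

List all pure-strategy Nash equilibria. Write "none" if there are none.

Pure-strategy Nash equilibria: (T, Y, m1) and (M, X, m2) and (B, X, m1) and (B, Y, m2)

For each strategy profile, look for a profitable unilateral deviation.
(T, X, m1): Player 1 can switch to M (1 → 2). Not NE.
(T, X, m2): Player 1 can switch to M (6 → 8). Not NE.
(T, Y, m1): Player 1 gets 6, best alternative 5; Player 2 gets 5, best alternative 3; Player 3 gets 7, best alternative 6. No profitable deviation — NE.
(T, Y, m2): Player 1 can switch to B (8 → 9). Not NE.
(M, X, m1): Player 1 can switch to B (2 → 7). Not NE.
(M, X, m2): Player 1 gets 8, best alternative 6; Player 2 gets 9, best alternative 0; Player 3 gets 2, best alternative 0. No profitable deviation — NE.
(M, Y, m1): Player 1 can switch to T (5 → 6). Not NE.
(M, Y, m2): Player 1 can switch to T (2 → 8). Not NE.
(B, X, m1): Player 1 gets 7, best alternative 2; Player 2 gets 5, best alternative 1; Player 3 gets 5, best alternative 4. No profitable deviation — NE.
(B, X, m2): Player 1 can switch to T (3 → 6). Not NE.
(B, Y, m1): Player 1 can switch to T (1 → 6). Not NE.
(B, Y, m2): Player 1 gets 9, best alternative 8; Player 2 gets 9, best alternative 4; Player 3 gets 5, best alternative 2. No profitable deviation — NE.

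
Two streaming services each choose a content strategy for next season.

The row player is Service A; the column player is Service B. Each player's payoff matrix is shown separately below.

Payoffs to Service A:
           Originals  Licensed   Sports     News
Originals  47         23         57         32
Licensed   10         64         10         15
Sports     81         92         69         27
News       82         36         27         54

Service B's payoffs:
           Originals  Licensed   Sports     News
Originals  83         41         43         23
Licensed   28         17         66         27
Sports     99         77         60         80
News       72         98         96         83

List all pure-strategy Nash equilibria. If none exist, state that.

Mark each player's best response to every combination of opponents' strategies; a profile where every player is best-responding is a pure Nash equilibrium.
Service A against Originals: payoffs 47, 10, 81, 82 → best response News.
Service A against Licensed: payoffs 23, 64, 92, 36 → best response Sports.
Service A against Sports: payoffs 57, 10, 69, 27 → best response Sports.
Service A against News: payoffs 32, 15, 27, 54 → best response News.
Service B against Originals: payoffs 83, 41, 43, 23 → best response Originals.
Service B against Licensed: payoffs 28, 17, 66, 27 → best response Sports.
Service B against Sports: payoffs 99, 77, 60, 80 → best response Originals.
Service B against News: payoffs 72, 98, 96, 83 → best response Licensed.
No profile is a mutual best response for all players.

There is no pure-strategy Nash equilibrium.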